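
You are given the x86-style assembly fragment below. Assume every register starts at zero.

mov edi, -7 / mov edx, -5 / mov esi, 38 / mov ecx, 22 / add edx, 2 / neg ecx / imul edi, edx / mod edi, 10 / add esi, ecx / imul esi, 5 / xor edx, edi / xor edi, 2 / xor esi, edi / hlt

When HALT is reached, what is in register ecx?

after mov edi, -7: edi=-7
after mov edx, -5: edx=-5
after mov esi, 38: esi=38
after mov ecx, 22: ecx=22
after add edx, 2: edx=(-5)+2=-3
after neg ecx: ecx=-(22)=-22
after imul edi, edx: edi=(-7)*(-3)=21
after mod edi, 10: edi=21%10=1
after add esi, ecx: esi=38+(-22)=16
after imul esi, 5: esi=16*5=80
after xor edx, edi: edx=(-3)^1=-4
after xor edi, 2: edi=1^2=3
after xor esi, edi: esi=80^3=83
halt.

-22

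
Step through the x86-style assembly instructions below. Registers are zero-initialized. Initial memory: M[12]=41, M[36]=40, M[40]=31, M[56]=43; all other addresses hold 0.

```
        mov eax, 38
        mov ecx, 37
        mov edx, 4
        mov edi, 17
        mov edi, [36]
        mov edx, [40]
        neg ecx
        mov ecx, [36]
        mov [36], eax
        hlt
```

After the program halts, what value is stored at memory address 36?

38

mov eax, 38 → eax=38
mov ecx, 37 → ecx=37
mov edx, 4 → edx=4
mov edi, 17 → edi=17
mov edi, [36] → edi=M[36]=40
mov edx, [40] → edx=M[40]=31
neg ecx → ecx=-(37)=-37
mov ecx, [36] → ecx=M[36]=40
mov [36], eax → M[36]=38
halt.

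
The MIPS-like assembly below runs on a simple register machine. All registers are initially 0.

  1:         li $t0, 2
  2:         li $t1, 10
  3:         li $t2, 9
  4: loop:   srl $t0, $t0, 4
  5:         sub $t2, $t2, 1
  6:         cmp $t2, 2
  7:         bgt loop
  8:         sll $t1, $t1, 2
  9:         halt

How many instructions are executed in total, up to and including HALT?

33

$t0=2
$t1=10
$t2=9
$t0=2>>4=0
$t2=9-1=8
cmp $t2, 2  (cmp 8,2)
bgt loop: taken
$t0=0>>4=0
$t2=8-1=7
cmp $t2, 2  (cmp 7,2)
bgt loop: taken
$t0=0>>4=0
$t2=7-1=6
cmp $t2, 2  (cmp 6,2)
bgt loop: taken
$t0=0>>4=0
$t2=6-1=5
cmp $t2, 2  (cmp 5,2)
bgt loop: taken
$t0=0>>4=0
$t2=5-1=4
cmp $t2, 2  (cmp 4,2)
bgt loop: taken
$t0=0>>4=0
$t2=4-1=3
cmp $t2, 2  (cmp 3,2)
bgt loop: taken
$t0=0>>4=0
$t2=3-1=2
cmp $t2, 2  (cmp 2,2)
bgt loop: not taken
$t1=10<<2=40
halt.
Total executed instructions: 33.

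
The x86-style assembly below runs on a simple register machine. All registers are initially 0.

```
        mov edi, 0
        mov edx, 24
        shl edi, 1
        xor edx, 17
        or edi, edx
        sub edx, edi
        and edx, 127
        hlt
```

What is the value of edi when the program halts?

mov edi, 0 → edi=0
mov edx, 24 → edx=24
shl edi, 1 → edi=0<<1=0
xor edx, 17 → edx=24^17=9
or edi, edx → edi=0|9=9
sub edx, edi → edx=9-9=0
and edx, 127 → edx=0&127=0
halt.

9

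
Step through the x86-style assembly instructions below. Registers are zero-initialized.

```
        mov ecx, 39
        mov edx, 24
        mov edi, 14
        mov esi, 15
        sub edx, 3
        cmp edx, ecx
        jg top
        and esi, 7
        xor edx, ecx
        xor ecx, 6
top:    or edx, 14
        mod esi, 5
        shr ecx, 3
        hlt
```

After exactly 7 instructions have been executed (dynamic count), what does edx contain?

ecx=39
edx=24
edi=14
esi=15
edx=24-3=21
cmp edx, ecx  (cmp 21,39)
jg top: not taken
After step 7: edx = 21.

21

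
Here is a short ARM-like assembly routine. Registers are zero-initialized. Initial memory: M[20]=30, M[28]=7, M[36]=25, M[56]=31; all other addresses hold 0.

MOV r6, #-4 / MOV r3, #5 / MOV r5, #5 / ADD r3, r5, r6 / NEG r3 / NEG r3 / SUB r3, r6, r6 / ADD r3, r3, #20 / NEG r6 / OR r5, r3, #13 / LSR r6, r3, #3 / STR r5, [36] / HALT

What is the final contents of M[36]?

29

after MOV r6, #-4: r6=-4
after MOV r3, #5: r3=5
after MOV r5, #5: r5=5
after ADD r3, r5, r6: r3=5+(-4)=1
after NEG r3: r3=-(1)=-1
after NEG r3: r3=-(-1)=1
after SUB r3, r6, r6: r3=(-4)-(-4)=0
after ADD r3, r3, #20: r3=0+20=20
after NEG r6: r6=-(-4)=4
after OR r5, r3, #13: r5=20|13=29
after LSR r6, r3, #3: r6=20>>3=2
STR r5, [36] → M[36]=29
halt.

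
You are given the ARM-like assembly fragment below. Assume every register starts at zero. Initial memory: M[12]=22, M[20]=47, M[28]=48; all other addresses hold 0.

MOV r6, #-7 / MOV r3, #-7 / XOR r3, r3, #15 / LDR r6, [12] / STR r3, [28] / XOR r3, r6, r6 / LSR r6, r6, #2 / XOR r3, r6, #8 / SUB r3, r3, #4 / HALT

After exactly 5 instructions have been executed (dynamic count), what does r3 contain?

-10

r6=-7
r3=-7
r3=(-7)^15=-10
r6=M[12]=22
STR r3, [28] → M[28]=-10
After step 5: r3 = -10.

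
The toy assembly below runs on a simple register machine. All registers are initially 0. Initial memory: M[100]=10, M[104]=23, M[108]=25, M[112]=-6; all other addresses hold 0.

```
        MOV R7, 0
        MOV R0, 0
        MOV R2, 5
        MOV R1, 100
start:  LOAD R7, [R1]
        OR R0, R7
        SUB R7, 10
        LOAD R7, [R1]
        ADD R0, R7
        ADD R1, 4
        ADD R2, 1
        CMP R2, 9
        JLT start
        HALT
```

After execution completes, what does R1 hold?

116

after MOV R7, 0: R7=0
after MOV R0, 0: R0=0
after MOV R2, 5: R2=5
after MOV R1, 100: R1=100
after LOAD R7, [R1]: R7=M[100]=10
after OR R0, R7: R0=0|10=10
after SUB R7, 10: R7=10-10=0
after LOAD R7, [R1]: R7=M[100]=10
after ADD R0, R7: R0=10+10=20
after ADD R1, 4: R1=100+4=104
after ADD R2, 1: R2=5+1=6
CMP R2, 9  (cmp 6,9)
JLT start: taken
after LOAD R7, [R1]: R7=M[104]=23
after OR R0, R7: R0=20|23=23
after SUB R7, 10: R7=23-10=13
after LOAD R7, [R1]: R7=M[104]=23
after ADD R0, R7: R0=23+23=46
after ADD R1, 4: R1=104+4=108
after ADD R2, 1: R2=6+1=7
CMP R2, 9  (cmp 7,9)
JLT start: taken
after LOAD R7, [R1]: R7=M[108]=25
after OR R0, R7: R0=46|25=63
after SUB R7, 10: R7=25-10=15
after LOAD R7, [R1]: R7=M[108]=25
after ADD R0, R7: R0=63+25=88
after ADD R1, 4: R1=108+4=112
after ADD R2, 1: R2=7+1=8
CMP R2, 9  (cmp 8,9)
JLT start: taken
after LOAD R7, [R1]: R7=M[112]=-6
after OR R0, R7: R0=88|(-6)=-6
after SUB R7, 10: R7=(-6)-10=-16
after LOAD R7, [R1]: R7=M[112]=-6
after ADD R0, R7: R0=(-6)+(-6)=-12
after ADD R1, 4: R1=112+4=116
after ADD R2, 1: R2=8+1=9
CMP R2, 9  (cmp 9,9)
JLT start: not taken
halt.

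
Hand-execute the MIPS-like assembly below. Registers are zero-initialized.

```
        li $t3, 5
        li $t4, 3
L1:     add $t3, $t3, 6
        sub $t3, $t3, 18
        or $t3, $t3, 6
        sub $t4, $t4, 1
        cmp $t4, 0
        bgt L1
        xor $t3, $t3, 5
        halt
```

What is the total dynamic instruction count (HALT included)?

22

li $t3, 5 → $t3=5
li $t4, 3 → $t4=3
add $t3, $t3, 6 → $t3=5+6=11
sub $t3, $t3, 18 → $t3=11-18=-7
or $t3, $t3, 6 → $t3=(-7)|6=-1
sub $t4, $t4, 1 → $t4=3-1=2
cmp $t4, 0  (cmp 2,0)
bgt L1: taken
add $t3, $t3, 6 → $t3=(-1)+6=5
sub $t3, $t3, 18 → $t3=5-18=-13
or $t3, $t3, 6 → $t3=(-13)|6=-9
sub $t4, $t4, 1 → $t4=2-1=1
cmp $t4, 0  (cmp 1,0)
bgt L1: taken
add $t3, $t3, 6 → $t3=(-9)+6=-3
sub $t3, $t3, 18 → $t3=(-3)-18=-21
or $t3, $t3, 6 → $t3=(-21)|6=-17
sub $t4, $t4, 1 → $t4=1-1=0
cmp $t4, 0  (cmp 0,0)
bgt L1: not taken
xor $t3, $t3, 5 → $t3=(-17)^5=-22
halt.
Total executed instructions: 22.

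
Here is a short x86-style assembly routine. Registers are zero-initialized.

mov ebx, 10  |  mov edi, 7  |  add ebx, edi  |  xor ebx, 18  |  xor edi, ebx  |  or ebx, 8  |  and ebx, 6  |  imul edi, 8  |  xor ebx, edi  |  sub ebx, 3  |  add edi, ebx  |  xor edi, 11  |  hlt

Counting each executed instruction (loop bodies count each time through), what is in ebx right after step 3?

17

mov ebx, 10 → ebx=10
mov edi, 7 → edi=7
add ebx, edi → ebx=10+7=17
After step 3: ebx = 17.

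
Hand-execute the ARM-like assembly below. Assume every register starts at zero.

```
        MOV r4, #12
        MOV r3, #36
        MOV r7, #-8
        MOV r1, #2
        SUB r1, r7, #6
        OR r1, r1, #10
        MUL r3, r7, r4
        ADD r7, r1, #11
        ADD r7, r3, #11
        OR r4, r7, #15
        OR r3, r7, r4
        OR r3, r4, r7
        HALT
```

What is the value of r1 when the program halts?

r4=12
r3=36
r7=-8
r1=2
r1=(-8)-6=-14
r1=(-14)|10=-6
r3=(-8)*12=-96
r7=(-6)+11=5
r7=(-96)+11=-85
r4=(-85)|15=-81
r3=(-85)|(-81)=-81
r3=(-81)|(-85)=-81
halt.

-6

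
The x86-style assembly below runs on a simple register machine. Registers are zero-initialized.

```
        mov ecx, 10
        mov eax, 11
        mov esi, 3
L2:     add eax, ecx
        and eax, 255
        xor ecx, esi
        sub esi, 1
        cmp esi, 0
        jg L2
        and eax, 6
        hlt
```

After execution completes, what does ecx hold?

after mov ecx, 10: ecx=10
after mov eax, 11: eax=11
after mov esi, 3: esi=3
after add eax, ecx: eax=11+10=21
after and eax, 255: eax=21&255=21
after xor ecx, esi: ecx=10^3=9
after sub esi, 1: esi=3-1=2
cmp esi, 0  (cmp 2,0)
jg L2: taken
after add eax, ecx: eax=21+9=30
after and eax, 255: eax=30&255=30
after xor ecx, esi: ecx=9^2=11
after sub esi, 1: esi=2-1=1
cmp esi, 0  (cmp 1,0)
jg L2: taken
after add eax, ecx: eax=30+11=41
after and eax, 255: eax=41&255=41
after xor ecx, esi: ecx=11^1=10
after sub esi, 1: esi=1-1=0
cmp esi, 0  (cmp 0,0)
jg L2: not taken
after and eax, 6: eax=41&6=0
halt.

10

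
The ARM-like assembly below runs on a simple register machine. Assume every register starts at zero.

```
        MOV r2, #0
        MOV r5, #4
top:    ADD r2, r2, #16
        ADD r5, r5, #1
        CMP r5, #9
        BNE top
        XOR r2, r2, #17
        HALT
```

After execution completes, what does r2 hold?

65

MOV r2, #0 → r2=0
MOV r5, #4 → r5=4
ADD r2, r2, #16 → r2=0+16=16
ADD r5, r5, #1 → r5=4+1=5
CMP r5, #9  (cmp 5,9)
BNE top: taken
ADD r2, r2, #16 → r2=16+16=32
ADD r5, r5, #1 → r5=5+1=6
CMP r5, #9  (cmp 6,9)
BNE top: taken
ADD r2, r2, #16 → r2=32+16=48
ADD r5, r5, #1 → r5=6+1=7
CMP r5, #9  (cmp 7,9)
BNE top: taken
ADD r2, r2, #16 → r2=48+16=64
ADD r5, r5, #1 → r5=7+1=8
CMP r5, #9  (cmp 8,9)
BNE top: taken
ADD r2, r2, #16 → r2=64+16=80
ADD r5, r5, #1 → r5=8+1=9
CMP r5, #9  (cmp 9,9)
BNE top: not taken
XOR r2, r2, #17 → r2=80^17=65
halt.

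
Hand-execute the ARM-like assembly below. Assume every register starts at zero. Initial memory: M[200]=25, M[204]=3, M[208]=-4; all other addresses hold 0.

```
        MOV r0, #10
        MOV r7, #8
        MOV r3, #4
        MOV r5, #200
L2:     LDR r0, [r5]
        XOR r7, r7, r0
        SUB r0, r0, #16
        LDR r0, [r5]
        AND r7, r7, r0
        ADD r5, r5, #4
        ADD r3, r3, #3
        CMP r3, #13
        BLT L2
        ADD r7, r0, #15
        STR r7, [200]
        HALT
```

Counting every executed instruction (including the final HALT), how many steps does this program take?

34

r0=10
r7=8
r3=4
r5=200
r0=M[200]=25
r7=8^25=17
r0=25-16=9
r0=M[200]=25
r7=17&25=17
r5=200+4=204
r3=4+3=7
CMP r3, #13  (cmp 7,13)
BLT L2: taken
r0=M[204]=3
r7=17^3=18
r0=3-16=-13
r0=M[204]=3
r7=18&3=2
r5=204+4=208
r3=7+3=10
CMP r3, #13  (cmp 10,13)
BLT L2: taken
r0=M[208]=-4
r7=2^(-4)=-2
r0=(-4)-16=-20
r0=M[208]=-4
r7=(-2)&(-4)=-4
r5=208+4=212
r3=10+3=13
CMP r3, #13  (cmp 13,13)
BLT L2: not taken
r7=(-4)+15=11
STR r7, [200] → M[200]=11
halt.
Total executed instructions: 34.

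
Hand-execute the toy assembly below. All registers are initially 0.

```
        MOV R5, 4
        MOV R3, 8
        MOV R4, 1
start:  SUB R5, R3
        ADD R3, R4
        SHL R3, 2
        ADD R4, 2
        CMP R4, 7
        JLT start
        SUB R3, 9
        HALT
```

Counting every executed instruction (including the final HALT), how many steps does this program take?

23

R5=4
R3=8
R4=1
R5=4-8=-4
R3=8+1=9
R3=9<<2=36
R4=1+2=3
CMP R4, 7  (cmp 3,7)
JLT start: taken
R5=(-4)-36=-40
R3=36+3=39
R3=39<<2=156
R4=3+2=5
CMP R4, 7  (cmp 5,7)
JLT start: taken
R5=(-40)-156=-196
R3=156+5=161
R3=161<<2=644
R4=5+2=7
CMP R4, 7  (cmp 7,7)
JLT start: not taken
R3=644-9=635
halt.
Total executed instructions: 23.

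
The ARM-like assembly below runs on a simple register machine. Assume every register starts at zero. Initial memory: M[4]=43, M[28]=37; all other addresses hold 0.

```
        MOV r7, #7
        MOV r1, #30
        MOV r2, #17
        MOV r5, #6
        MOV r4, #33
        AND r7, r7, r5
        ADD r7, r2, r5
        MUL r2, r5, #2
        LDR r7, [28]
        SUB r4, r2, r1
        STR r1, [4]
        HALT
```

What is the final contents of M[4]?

30

r7=7
r1=30
r2=17
r5=6
r4=33
r7=7&6=6
r7=17+6=23
r2=6*2=12
r7=M[28]=37
r4=12-30=-18
STR r1, [4] → M[4]=30
halt.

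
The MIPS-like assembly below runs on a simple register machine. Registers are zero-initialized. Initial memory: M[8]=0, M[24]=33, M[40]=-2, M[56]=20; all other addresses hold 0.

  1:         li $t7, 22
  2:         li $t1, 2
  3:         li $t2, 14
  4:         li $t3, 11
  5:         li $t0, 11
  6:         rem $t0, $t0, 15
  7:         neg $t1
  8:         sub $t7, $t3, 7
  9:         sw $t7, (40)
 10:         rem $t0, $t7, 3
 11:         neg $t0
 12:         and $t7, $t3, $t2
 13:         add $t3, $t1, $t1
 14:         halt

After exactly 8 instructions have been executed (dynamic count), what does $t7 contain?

li $t7, 22 → $t7=22
li $t1, 2 → $t1=2
li $t2, 14 → $t2=14
li $t3, 11 → $t3=11
li $t0, 11 → $t0=11
rem $t0, $t0, 15 → $t0=11%15=11
neg $t1 → $t1=-(2)=-2
sub $t7, $t3, 7 → $t7=11-7=4
After step 8: $t7 = 4.

4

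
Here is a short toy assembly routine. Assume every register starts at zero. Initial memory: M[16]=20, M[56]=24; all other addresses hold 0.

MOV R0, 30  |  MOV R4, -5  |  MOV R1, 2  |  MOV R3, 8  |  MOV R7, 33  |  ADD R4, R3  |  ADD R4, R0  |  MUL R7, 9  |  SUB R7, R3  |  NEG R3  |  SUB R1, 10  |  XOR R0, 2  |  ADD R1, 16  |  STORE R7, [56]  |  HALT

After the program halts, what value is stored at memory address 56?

289

R0=30
R4=-5
R1=2
R3=8
R7=33
R4=(-5)+8=3
R4=3+30=33
R7=33*9=297
R7=297-8=289
R3=-(8)=-8
R1=2-10=-8
R0=30^2=28
R1=(-8)+16=8
STORE R7, [56] → M[56]=289
halt.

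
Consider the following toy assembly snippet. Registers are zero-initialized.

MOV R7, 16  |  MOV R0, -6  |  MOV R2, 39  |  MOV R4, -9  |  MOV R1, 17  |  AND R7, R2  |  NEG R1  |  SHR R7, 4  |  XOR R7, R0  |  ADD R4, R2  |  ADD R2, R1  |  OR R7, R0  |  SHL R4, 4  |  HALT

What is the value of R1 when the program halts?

after MOV R7, 16: R7=16
after MOV R0, -6: R0=-6
after MOV R2, 39: R2=39
after MOV R4, -9: R4=-9
after MOV R1, 17: R1=17
after AND R7, R2: R7=16&39=0
after NEG R1: R1=-(17)=-17
after SHR R7, 4: R7=0>>4=0
after XOR R7, R0: R7=0^(-6)=-6
after ADD R4, R2: R4=(-9)+39=30
after ADD R2, R1: R2=39+(-17)=22
after OR R7, R0: R7=(-6)|(-6)=-6
after SHL R4, 4: R4=30<<4=480
halt.

-17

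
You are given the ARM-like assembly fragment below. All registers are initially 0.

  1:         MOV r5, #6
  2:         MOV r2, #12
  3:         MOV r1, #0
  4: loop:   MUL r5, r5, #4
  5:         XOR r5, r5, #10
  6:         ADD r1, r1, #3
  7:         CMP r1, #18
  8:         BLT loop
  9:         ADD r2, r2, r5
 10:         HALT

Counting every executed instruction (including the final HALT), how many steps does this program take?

35

MOV r5, #6 → r5=6
MOV r2, #12 → r2=12
MOV r1, #0 → r1=0
MUL r5, r5, #4 → r5=6*4=24
XOR r5, r5, #10 → r5=24^10=18
ADD r1, r1, #3 → r1=0+3=3
CMP r1, #18  (cmp 3,18)
BLT loop: taken
MUL r5, r5, #4 → r5=18*4=72
XOR r5, r5, #10 → r5=72^10=66
ADD r1, r1, #3 → r1=3+3=6
CMP r1, #18  (cmp 6,18)
BLT loop: taken
MUL r5, r5, #4 → r5=66*4=264
XOR r5, r5, #10 → r5=264^10=258
ADD r1, r1, #3 → r1=6+3=9
CMP r1, #18  (cmp 9,18)
BLT loop: taken
MUL r5, r5, #4 → r5=258*4=1032
XOR r5, r5, #10 → r5=1032^10=1026
ADD r1, r1, #3 → r1=9+3=12
CMP r1, #18  (cmp 12,18)
BLT loop: taken
MUL r5, r5, #4 → r5=1026*4=4104
XOR r5, r5, #10 → r5=4104^10=4098
ADD r1, r1, #3 → r1=12+3=15
CMP r1, #18  (cmp 15,18)
BLT loop: taken
MUL r5, r5, #4 → r5=4098*4=16392
XOR r5, r5, #10 → r5=16392^10=16386
ADD r1, r1, #3 → r1=15+3=18
CMP r1, #18  (cmp 18,18)
BLT loop: not taken
ADD r2, r2, r5 → r2=12+16386=16398
halt.
Total executed instructions: 35.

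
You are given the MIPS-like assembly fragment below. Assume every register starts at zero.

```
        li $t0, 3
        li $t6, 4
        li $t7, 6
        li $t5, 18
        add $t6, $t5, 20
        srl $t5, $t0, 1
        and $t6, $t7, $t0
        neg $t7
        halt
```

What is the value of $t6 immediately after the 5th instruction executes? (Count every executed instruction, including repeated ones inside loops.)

38

li $t0, 3 → $t0=3
li $t6, 4 → $t6=4
li $t7, 6 → $t7=6
li $t5, 18 → $t5=18
add $t6, $t5, 20 → $t6=18+20=38
After step 5: $t6 = 38.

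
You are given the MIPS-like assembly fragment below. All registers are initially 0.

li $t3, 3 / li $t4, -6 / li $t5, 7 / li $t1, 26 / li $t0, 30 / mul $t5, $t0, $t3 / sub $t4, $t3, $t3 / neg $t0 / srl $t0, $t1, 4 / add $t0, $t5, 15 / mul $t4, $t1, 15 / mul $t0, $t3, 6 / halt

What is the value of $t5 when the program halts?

90

after li $t3, 3: $t3=3
after li $t4, -6: $t4=-6
after li $t5, 7: $t5=7
after li $t1, 26: $t1=26
after li $t0, 30: $t0=30
after mul $t5, $t0, $t3: $t5=30*3=90
after sub $t4, $t3, $t3: $t4=3-3=0
after neg $t0: $t0=-(30)=-30
after srl $t0, $t1, 4: $t0=26>>4=1
after add $t0, $t5, 15: $t0=90+15=105
after mul $t4, $t1, 15: $t4=26*15=390
after mul $t0, $t3, 6: $t0=3*6=18
halt.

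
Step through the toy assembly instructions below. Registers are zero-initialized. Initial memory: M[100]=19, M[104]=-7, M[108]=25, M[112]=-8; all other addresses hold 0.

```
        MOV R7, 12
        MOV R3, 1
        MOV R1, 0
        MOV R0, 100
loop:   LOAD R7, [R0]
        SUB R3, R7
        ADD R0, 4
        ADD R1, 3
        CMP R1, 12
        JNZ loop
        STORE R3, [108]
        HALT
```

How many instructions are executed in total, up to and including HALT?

30

R7=12
R3=1
R1=0
R0=100
R7=M[100]=19
R3=1-19=-18
R0=100+4=104
R1=0+3=3
CMP R1, 12  (cmp 3,12)
JNZ loop: taken
R7=M[104]=-7
R3=(-18)-(-7)=-11
R0=104+4=108
R1=3+3=6
CMP R1, 12  (cmp 6,12)
JNZ loop: taken
R7=M[108]=25
R3=(-11)-25=-36
R0=108+4=112
R1=6+3=9
CMP R1, 12  (cmp 9,12)
JNZ loop: taken
R7=M[112]=-8
R3=(-36)-(-8)=-28
R0=112+4=116
R1=9+3=12
CMP R1, 12  (cmp 12,12)
JNZ loop: not taken
STORE R3, [108] → M[108]=-28
halt.
Total executed instructions: 30.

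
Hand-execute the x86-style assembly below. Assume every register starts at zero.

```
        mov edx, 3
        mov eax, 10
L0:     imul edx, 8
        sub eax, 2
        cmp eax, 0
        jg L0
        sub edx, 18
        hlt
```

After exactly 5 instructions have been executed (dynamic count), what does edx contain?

24

edx=3
eax=10
edx=3*8=24
eax=10-2=8
cmp eax, 0  (cmp 8,0)
After step 5: edx = 24.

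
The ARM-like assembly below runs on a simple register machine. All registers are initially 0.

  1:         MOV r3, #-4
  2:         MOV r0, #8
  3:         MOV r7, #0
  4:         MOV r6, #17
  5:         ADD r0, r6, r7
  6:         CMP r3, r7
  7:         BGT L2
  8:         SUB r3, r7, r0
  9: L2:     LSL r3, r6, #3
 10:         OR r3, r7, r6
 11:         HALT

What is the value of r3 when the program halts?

17

after MOV r3, #-4: r3=-4
after MOV r0, #8: r0=8
after MOV r7, #0: r7=0
after MOV r6, #17: r6=17
after ADD r0, r6, r7: r0=17+0=17
CMP r3, r7  (cmp -4,0)
BGT L2: not taken
after SUB r3, r7, r0: r3=0-17=-17
after LSL r3, r6, #3: r3=17<<3=136
after OR r3, r7, r6: r3=0|17=17
halt.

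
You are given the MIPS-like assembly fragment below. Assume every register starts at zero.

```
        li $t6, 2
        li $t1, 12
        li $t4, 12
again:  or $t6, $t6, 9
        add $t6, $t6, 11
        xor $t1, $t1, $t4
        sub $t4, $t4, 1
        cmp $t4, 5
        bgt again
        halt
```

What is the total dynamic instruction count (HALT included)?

li $t6, 2 → $t6=2
li $t1, 12 → $t1=12
li $t4, 12 → $t4=12
or $t6, $t6, 9 → $t6=2|9=11
add $t6, $t6, 11 → $t6=11+11=22
xor $t1, $t1, $t4 → $t1=12^12=0
sub $t4, $t4, 1 → $t4=12-1=11
cmp $t4, 5  (cmp 11,5)
bgt again: taken
or $t6, $t6, 9 → $t6=22|9=31
add $t6, $t6, 11 → $t6=31+11=42
xor $t1, $t1, $t4 → $t1=0^11=11
sub $t4, $t4, 1 → $t4=11-1=10
cmp $t4, 5  (cmp 10,5)
bgt again: taken
or $t6, $t6, 9 → $t6=42|9=43
add $t6, $t6, 11 → $t6=43+11=54
xor $t1, $t1, $t4 → $t1=11^10=1
sub $t4, $t4, 1 → $t4=10-1=9
cmp $t4, 5  (cmp 9,5)
bgt again: taken
or $t6, $t6, 9 → $t6=54|9=63
add $t6, $t6, 11 → $t6=63+11=74
xor $t1, $t1, $t4 → $t1=1^9=8
sub $t4, $t4, 1 → $t4=9-1=8
cmp $t4, 5  (cmp 8,5)
bgt again: taken
or $t6, $t6, 9 → $t6=74|9=75
add $t6, $t6, 11 → $t6=75+11=86
xor $t1, $t1, $t4 → $t1=8^8=0
sub $t4, $t4, 1 → $t4=8-1=7
cmp $t4, 5  (cmp 7,5)
bgt again: taken
or $t6, $t6, 9 → $t6=86|9=95
add $t6, $t6, 11 → $t6=95+11=106
xor $t1, $t1, $t4 → $t1=0^7=7
sub $t4, $t4, 1 → $t4=7-1=6
cmp $t4, 5  (cmp 6,5)
bgt again: taken
or $t6, $t6, 9 → $t6=106|9=107
add $t6, $t6, 11 → $t6=107+11=118
xor $t1, $t1, $t4 → $t1=7^6=1
sub $t4, $t4, 1 → $t4=6-1=5
cmp $t4, 5  (cmp 5,5)
bgt again: not taken
halt.
Total executed instructions: 46.

46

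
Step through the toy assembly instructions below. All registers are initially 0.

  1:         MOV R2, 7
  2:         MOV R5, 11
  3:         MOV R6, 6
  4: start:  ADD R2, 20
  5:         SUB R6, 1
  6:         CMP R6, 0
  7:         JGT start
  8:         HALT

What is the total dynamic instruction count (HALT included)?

28

MOV R2, 7 → R2=7
MOV R5, 11 → R5=11
MOV R6, 6 → R6=6
ADD R2, 20 → R2=7+20=27
SUB R6, 1 → R6=6-1=5
CMP R6, 0  (cmp 5,0)
JGT start: taken
ADD R2, 20 → R2=27+20=47
SUB R6, 1 → R6=5-1=4
CMP R6, 0  (cmp 4,0)
JGT start: taken
ADD R2, 20 → R2=47+20=67
SUB R6, 1 → R6=4-1=3
CMP R6, 0  (cmp 3,0)
JGT start: taken
ADD R2, 20 → R2=67+20=87
SUB R6, 1 → R6=3-1=2
CMP R6, 0  (cmp 2,0)
JGT start: taken
ADD R2, 20 → R2=87+20=107
SUB R6, 1 → R6=2-1=1
CMP R6, 0  (cmp 1,0)
JGT start: taken
ADD R2, 20 → R2=107+20=127
SUB R6, 1 → R6=1-1=0
CMP R6, 0  (cmp 0,0)
JGT start: not taken
halt.
Total executed instructions: 28.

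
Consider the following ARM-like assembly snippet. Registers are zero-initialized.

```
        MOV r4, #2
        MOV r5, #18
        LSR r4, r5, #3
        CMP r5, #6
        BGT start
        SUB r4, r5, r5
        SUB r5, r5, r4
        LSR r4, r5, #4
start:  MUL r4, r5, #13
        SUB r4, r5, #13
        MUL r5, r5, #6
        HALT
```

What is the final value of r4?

5

MOV r4, #2 → r4=2
MOV r5, #18 → r5=18
LSR r4, r5, #3 → r4=18>>3=2
CMP r5, #6  (cmp 18,6)
BGT start: taken
MUL r4, r5, #13 → r4=18*13=234
SUB r4, r5, #13 → r4=18-13=5
MUL r5, r5, #6 → r5=18*6=108
halt.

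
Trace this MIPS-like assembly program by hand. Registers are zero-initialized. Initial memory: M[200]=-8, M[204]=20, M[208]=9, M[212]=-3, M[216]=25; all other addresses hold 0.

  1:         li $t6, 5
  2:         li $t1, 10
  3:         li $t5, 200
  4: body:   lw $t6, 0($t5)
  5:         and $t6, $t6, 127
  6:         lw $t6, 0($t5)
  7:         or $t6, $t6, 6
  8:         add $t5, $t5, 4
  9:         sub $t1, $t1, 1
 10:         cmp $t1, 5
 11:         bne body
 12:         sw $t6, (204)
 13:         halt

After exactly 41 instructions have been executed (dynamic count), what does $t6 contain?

after li $t6, 5: $t6=5
after li $t1, 10: $t1=10
after li $t5, 200: $t5=200
after lw $t6, 0($t5): $t6=M[200]=-8
after and $t6, $t6, 127: $t6=(-8)&127=120
after lw $t6, 0($t5): $t6=M[200]=-8
after or $t6, $t6, 6: $t6=(-8)|6=-2
after add $t5, $t5, 4: $t5=200+4=204
after sub $t1, $t1, 1: $t1=10-1=9
cmp $t1, 5  (cmp 9,5)
bne body: taken
after lw $t6, 0($t5): $t6=M[204]=20
after and $t6, $t6, 127: $t6=20&127=20
after lw $t6, 0($t5): $t6=M[204]=20
after or $t6, $t6, 6: $t6=20|6=22
after add $t5, $t5, 4: $t5=204+4=208
after sub $t1, $t1, 1: $t1=9-1=8
cmp $t1, 5  (cmp 8,5)
bne body: taken
after lw $t6, 0($t5): $t6=M[208]=9
after and $t6, $t6, 127: $t6=9&127=9
after lw $t6, 0($t5): $t6=M[208]=9
after or $t6, $t6, 6: $t6=9|6=15
after add $t5, $t5, 4: $t5=208+4=212
after sub $t1, $t1, 1: $t1=8-1=7
cmp $t1, 5  (cmp 7,5)
bne body: taken
after lw $t6, 0($t5): $t6=M[212]=-3
after and $t6, $t6, 127: $t6=(-3)&127=125
after lw $t6, 0($t5): $t6=M[212]=-3
after or $t6, $t6, 6: $t6=(-3)|6=-1
after add $t5, $t5, 4: $t5=212+4=216
after sub $t1, $t1, 1: $t1=7-1=6
cmp $t1, 5  (cmp 6,5)
bne body: taken
after lw $t6, 0($t5): $t6=M[216]=25
after and $t6, $t6, 127: $t6=25&127=25
after lw $t6, 0($t5): $t6=M[216]=25
after or $t6, $t6, 6: $t6=25|6=31
after add $t5, $t5, 4: $t5=216+4=220
after sub $t1, $t1, 1: $t1=6-1=5
After step 41: $t6 = 31.

31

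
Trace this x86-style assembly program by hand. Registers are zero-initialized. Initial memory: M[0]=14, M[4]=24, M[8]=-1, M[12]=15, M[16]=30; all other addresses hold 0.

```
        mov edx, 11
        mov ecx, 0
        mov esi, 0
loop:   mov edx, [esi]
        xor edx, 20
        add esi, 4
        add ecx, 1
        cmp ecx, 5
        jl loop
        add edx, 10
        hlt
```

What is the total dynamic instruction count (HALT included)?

mov edx, 11 → edx=11
mov ecx, 0 → ecx=0
mov esi, 0 → esi=0
mov edx, [esi] → edx=M[0]=14
xor edx, 20 → edx=14^20=26
add esi, 4 → esi=0+4=4
add ecx, 1 → ecx=0+1=1
cmp ecx, 5  (cmp 1,5)
jl loop: taken
mov edx, [esi] → edx=M[4]=24
xor edx, 20 → edx=24^20=12
add esi, 4 → esi=4+4=8
add ecx, 1 → ecx=1+1=2
cmp ecx, 5  (cmp 2,5)
jl loop: taken
mov edx, [esi] → edx=M[8]=-1
xor edx, 20 → edx=(-1)^20=-21
add esi, 4 → esi=8+4=12
add ecx, 1 → ecx=2+1=3
cmp ecx, 5  (cmp 3,5)
jl loop: taken
mov edx, [esi] → edx=M[12]=15
xor edx, 20 → edx=15^20=27
add esi, 4 → esi=12+4=16
add ecx, 1 → ecx=3+1=4
cmp ecx, 5  (cmp 4,5)
jl loop: taken
mov edx, [esi] → edx=M[16]=30
xor edx, 20 → edx=30^20=10
add esi, 4 → esi=16+4=20
add ecx, 1 → ecx=4+1=5
cmp ecx, 5  (cmp 5,5)
jl loop: not taken
add edx, 10 → edx=10+10=20
halt.
Total executed instructions: 35.

35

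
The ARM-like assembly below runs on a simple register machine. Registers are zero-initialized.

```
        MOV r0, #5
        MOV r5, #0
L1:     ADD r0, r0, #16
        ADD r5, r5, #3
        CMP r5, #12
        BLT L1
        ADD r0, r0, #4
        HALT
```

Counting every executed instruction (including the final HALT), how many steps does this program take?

20

r0=5
r5=0
r0=5+16=21
r5=0+3=3
CMP r5, #12  (cmp 3,12)
BLT L1: taken
r0=21+16=37
r5=3+3=6
CMP r5, #12  (cmp 6,12)
BLT L1: taken
r0=37+16=53
r5=6+3=9
CMP r5, #12  (cmp 9,12)
BLT L1: taken
r0=53+16=69
r5=9+3=12
CMP r5, #12  (cmp 12,12)
BLT L1: not taken
r0=69+4=73
halt.
Total executed instructions: 20.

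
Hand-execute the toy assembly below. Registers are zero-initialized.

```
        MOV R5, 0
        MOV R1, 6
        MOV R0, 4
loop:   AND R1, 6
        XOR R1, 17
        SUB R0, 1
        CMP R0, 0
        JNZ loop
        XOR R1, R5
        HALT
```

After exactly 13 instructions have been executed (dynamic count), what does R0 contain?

2

R5=0
R1=6
R0=4
R1=6&6=6
R1=6^17=23
R0=4-1=3
CMP R0, 0  (cmp 3,0)
JNZ loop: taken
R1=23&6=6
R1=6^17=23
R0=3-1=2
CMP R0, 0  (cmp 2,0)
JNZ loop: taken
After step 13: R0 = 2.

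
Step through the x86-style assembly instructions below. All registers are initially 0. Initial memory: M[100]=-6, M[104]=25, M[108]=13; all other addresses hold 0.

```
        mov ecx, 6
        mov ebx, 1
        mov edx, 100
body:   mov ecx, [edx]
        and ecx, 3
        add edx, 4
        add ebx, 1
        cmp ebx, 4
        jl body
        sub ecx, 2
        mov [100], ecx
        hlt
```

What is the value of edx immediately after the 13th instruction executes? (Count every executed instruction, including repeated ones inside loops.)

mov ecx, 6 → ecx=6
mov ebx, 1 → ebx=1
mov edx, 100 → edx=100
mov ecx, [edx] → ecx=M[100]=-6
and ecx, 3 → ecx=(-6)&3=2
add edx, 4 → edx=100+4=104
add ebx, 1 → ebx=1+1=2
cmp ebx, 4  (cmp 2,4)
jl body: taken
mov ecx, [edx] → ecx=M[104]=25
and ecx, 3 → ecx=25&3=1
add edx, 4 → edx=104+4=108
add ebx, 1 → ebx=2+1=3
After step 13: edx = 108.

108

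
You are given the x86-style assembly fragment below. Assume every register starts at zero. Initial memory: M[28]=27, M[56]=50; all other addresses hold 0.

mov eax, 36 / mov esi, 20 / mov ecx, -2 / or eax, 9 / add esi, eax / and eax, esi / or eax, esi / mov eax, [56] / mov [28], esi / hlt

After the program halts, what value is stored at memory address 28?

65

mov eax, 36 → eax=36
mov esi, 20 → esi=20
mov ecx, -2 → ecx=-2
or eax, 9 → eax=36|9=45
add esi, eax → esi=20+45=65
and eax, esi → eax=45&65=1
or eax, esi → eax=1|65=65
mov eax, [56] → eax=M[56]=50
mov [28], esi → M[28]=65
halt.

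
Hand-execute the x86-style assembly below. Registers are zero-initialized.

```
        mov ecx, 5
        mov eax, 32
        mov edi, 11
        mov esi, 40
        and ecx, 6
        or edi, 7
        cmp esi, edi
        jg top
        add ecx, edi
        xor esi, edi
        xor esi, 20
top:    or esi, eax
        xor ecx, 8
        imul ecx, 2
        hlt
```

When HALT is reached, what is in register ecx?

after mov ecx, 5: ecx=5
after mov eax, 32: eax=32
after mov edi, 11: edi=11
after mov esi, 40: esi=40
after and ecx, 6: ecx=5&6=4
after or edi, 7: edi=11|7=15
cmp esi, edi  (cmp 40,15)
jg top: taken
after or esi, eax: esi=40|32=40
after xor ecx, 8: ecx=4^8=12
after imul ecx, 2: ecx=12*2=24
halt.

24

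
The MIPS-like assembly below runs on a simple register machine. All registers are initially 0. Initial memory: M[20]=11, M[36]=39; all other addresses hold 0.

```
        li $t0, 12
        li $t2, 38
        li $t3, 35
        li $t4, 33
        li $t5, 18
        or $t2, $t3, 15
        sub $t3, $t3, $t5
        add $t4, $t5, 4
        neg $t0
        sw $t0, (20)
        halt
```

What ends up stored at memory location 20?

after li $t0, 12: $t0=12
after li $t2, 38: $t2=38
after li $t3, 35: $t3=35
after li $t4, 33: $t4=33
after li $t5, 18: $t5=18
after or $t2, $t3, 15: $t2=35|15=47
after sub $t3, $t3, $t5: $t3=35-18=17
after add $t4, $t5, 4: $t4=18+4=22
after neg $t0: $t0=-(12)=-12
sw $t0, (20) → M[20]=-12
halt.

-12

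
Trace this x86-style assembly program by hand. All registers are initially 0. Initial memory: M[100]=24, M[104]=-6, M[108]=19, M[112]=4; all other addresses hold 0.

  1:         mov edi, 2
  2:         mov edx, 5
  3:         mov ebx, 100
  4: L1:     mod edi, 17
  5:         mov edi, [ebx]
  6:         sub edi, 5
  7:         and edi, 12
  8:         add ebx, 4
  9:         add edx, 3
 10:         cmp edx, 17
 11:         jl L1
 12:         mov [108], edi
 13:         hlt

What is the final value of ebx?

after mov edi, 2: edi=2
after mov edx, 5: edx=5
after mov ebx, 100: ebx=100
after mod edi, 17: edi=2%17=2
after mov edi, [ebx]: edi=M[100]=24
after sub edi, 5: edi=24-5=19
after and edi, 12: edi=19&12=0
after add ebx, 4: ebx=100+4=104
after add edx, 3: edx=5+3=8
cmp edx, 17  (cmp 8,17)
jl L1: taken
after mod edi, 17: edi=0%17=0
after mov edi, [ebx]: edi=M[104]=-6
after sub edi, 5: edi=(-6)-5=-11
after and edi, 12: edi=(-11)&12=4
after add ebx, 4: ebx=104+4=108
after add edx, 3: edx=8+3=11
cmp edx, 17  (cmp 11,17)
jl L1: taken
after mod edi, 17: edi=4%17=4
after mov edi, [ebx]: edi=M[108]=19
after sub edi, 5: edi=19-5=14
after and edi, 12: edi=14&12=12
after add ebx, 4: ebx=108+4=112
after add edx, 3: edx=11+3=14
cmp edx, 17  (cmp 14,17)
jl L1: taken
after mod edi, 17: edi=12%17=12
after mov edi, [ebx]: edi=M[112]=4
after sub edi, 5: edi=4-5=-1
after and edi, 12: edi=(-1)&12=12
after add ebx, 4: ebx=112+4=116
after add edx, 3: edx=14+3=17
cmp edx, 17  (cmp 17,17)
jl L1: not taken
mov [108], edi → M[108]=12
halt.

116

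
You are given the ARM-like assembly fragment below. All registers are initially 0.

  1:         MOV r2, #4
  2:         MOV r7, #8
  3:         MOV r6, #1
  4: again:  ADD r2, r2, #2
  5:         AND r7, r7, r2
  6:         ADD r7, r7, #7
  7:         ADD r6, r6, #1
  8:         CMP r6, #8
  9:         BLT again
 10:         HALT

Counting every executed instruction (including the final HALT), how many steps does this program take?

46

after MOV r2, #4: r2=4
after MOV r7, #8: r7=8
after MOV r6, #1: r6=1
after ADD r2, r2, #2: r2=4+2=6
after AND r7, r7, r2: r7=8&6=0
after ADD r7, r7, #7: r7=0+7=7
after ADD r6, r6, #1: r6=1+1=2
CMP r6, #8  (cmp 2,8)
BLT again: taken
after ADD r2, r2, #2: r2=6+2=8
after AND r7, r7, r2: r7=7&8=0
after ADD r7, r7, #7: r7=0+7=7
after ADD r6, r6, #1: r6=2+1=3
CMP r6, #8  (cmp 3,8)
BLT again: taken
after ADD r2, r2, #2: r2=8+2=10
after AND r7, r7, r2: r7=7&10=2
after ADD r7, r7, #7: r7=2+7=9
after ADD r6, r6, #1: r6=3+1=4
CMP r6, #8  (cmp 4,8)
BLT again: taken
after ADD r2, r2, #2: r2=10+2=12
after AND r7, r7, r2: r7=9&12=8
after ADD r7, r7, #7: r7=8+7=15
after ADD r6, r6, #1: r6=4+1=5
CMP r6, #8  (cmp 5,8)
BLT again: taken
after ADD r2, r2, #2: r2=12+2=14
after AND r7, r7, r2: r7=15&14=14
after ADD r7, r7, #7: r7=14+7=21
after ADD r6, r6, #1: r6=5+1=6
CMP r6, #8  (cmp 6,8)
BLT again: taken
after ADD r2, r2, #2: r2=14+2=16
after AND r7, r7, r2: r7=21&16=16
after ADD r7, r7, #7: r7=16+7=23
after ADD r6, r6, #1: r6=6+1=7
CMP r6, #8  (cmp 7,8)
BLT again: taken
after ADD r2, r2, #2: r2=16+2=18
after AND r7, r7, r2: r7=23&18=18
after ADD r7, r7, #7: r7=18+7=25
after ADD r6, r6, #1: r6=7+1=8
CMP r6, #8  (cmp 8,8)
BLT again: not taken
halt.
Total executed instructions: 46.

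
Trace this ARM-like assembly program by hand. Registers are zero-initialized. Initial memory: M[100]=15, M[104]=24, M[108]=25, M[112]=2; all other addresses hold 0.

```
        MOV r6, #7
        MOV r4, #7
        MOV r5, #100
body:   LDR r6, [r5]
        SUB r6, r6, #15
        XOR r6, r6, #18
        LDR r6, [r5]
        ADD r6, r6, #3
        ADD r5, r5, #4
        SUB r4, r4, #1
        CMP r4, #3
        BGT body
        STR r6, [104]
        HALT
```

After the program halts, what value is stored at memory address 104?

after MOV r6, #7: r6=7
after MOV r4, #7: r4=7
after MOV r5, #100: r5=100
after LDR r6, [r5]: r6=M[100]=15
after SUB r6, r6, #15: r6=15-15=0
after XOR r6, r6, #18: r6=0^18=18
after LDR r6, [r5]: r6=M[100]=15
after ADD r6, r6, #3: r6=15+3=18
after ADD r5, r5, #4: r5=100+4=104
after SUB r4, r4, #1: r4=7-1=6
CMP r4, #3  (cmp 6,3)
BGT body: taken
after LDR r6, [r5]: r6=M[104]=24
after SUB r6, r6, #15: r6=24-15=9
after XOR r6, r6, #18: r6=9^18=27
after LDR r6, [r5]: r6=M[104]=24
after ADD r6, r6, #3: r6=24+3=27
after ADD r5, r5, #4: r5=104+4=108
after SUB r4, r4, #1: r4=6-1=5
CMP r4, #3  (cmp 5,3)
BGT body: taken
after LDR r6, [r5]: r6=M[108]=25
after SUB r6, r6, #15: r6=25-15=10
after XOR r6, r6, #18: r6=10^18=24
after LDR r6, [r5]: r6=M[108]=25
after ADD r6, r6, #3: r6=25+3=28
after ADD r5, r5, #4: r5=108+4=112
after SUB r4, r4, #1: r4=5-1=4
CMP r4, #3  (cmp 4,3)
BGT body: taken
after LDR r6, [r5]: r6=M[112]=2
after SUB r6, r6, #15: r6=2-15=-13
after XOR r6, r6, #18: r6=(-13)^18=-31
after LDR r6, [r5]: r6=M[112]=2
after ADD r6, r6, #3: r6=2+3=5
after ADD r5, r5, #4: r5=112+4=116
after SUB r4, r4, #1: r4=4-1=3
CMP r4, #3  (cmp 3,3)
BGT body: not taken
STR r6, [104] → M[104]=5
halt.

5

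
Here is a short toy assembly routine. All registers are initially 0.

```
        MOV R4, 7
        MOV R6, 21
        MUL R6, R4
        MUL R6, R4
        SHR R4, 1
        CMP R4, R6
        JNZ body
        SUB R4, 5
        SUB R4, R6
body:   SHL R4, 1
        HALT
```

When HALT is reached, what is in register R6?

MOV R4, 7 → R4=7
MOV R6, 21 → R6=21
MUL R6, R4 → R6=21*7=147
MUL R6, R4 → R6=147*7=1029
SHR R4, 1 → R4=7>>1=3
CMP R4, R6  (cmp 3,1029)
JNZ body: taken
SHL R4, 1 → R4=3<<1=6
halt.

1029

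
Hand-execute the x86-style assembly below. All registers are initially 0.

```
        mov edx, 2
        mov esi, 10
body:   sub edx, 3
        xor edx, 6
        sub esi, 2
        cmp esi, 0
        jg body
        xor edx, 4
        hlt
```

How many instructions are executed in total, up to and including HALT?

29

mov edx, 2 → edx=2
mov esi, 10 → esi=10
sub edx, 3 → edx=2-3=-1
xor edx, 6 → edx=(-1)^6=-7
sub esi, 2 → esi=10-2=8
cmp esi, 0  (cmp 8,0)
jg body: taken
sub edx, 3 → edx=(-7)-3=-10
xor edx, 6 → edx=(-10)^6=-16
sub esi, 2 → esi=8-2=6
cmp esi, 0  (cmp 6,0)
jg body: taken
sub edx, 3 → edx=(-16)-3=-19
xor edx, 6 → edx=(-19)^6=-21
sub esi, 2 → esi=6-2=4
cmp esi, 0  (cmp 4,0)
jg body: taken
sub edx, 3 → edx=(-21)-3=-24
xor edx, 6 → edx=(-24)^6=-18
sub esi, 2 → esi=4-2=2
cmp esi, 0  (cmp 2,0)
jg body: taken
sub edx, 3 → edx=(-18)-3=-21
xor edx, 6 → edx=(-21)^6=-19
sub esi, 2 → esi=2-2=0
cmp esi, 0  (cmp 0,0)
jg body: not taken
xor edx, 4 → edx=(-19)^4=-23
halt.
Total executed instructions: 29.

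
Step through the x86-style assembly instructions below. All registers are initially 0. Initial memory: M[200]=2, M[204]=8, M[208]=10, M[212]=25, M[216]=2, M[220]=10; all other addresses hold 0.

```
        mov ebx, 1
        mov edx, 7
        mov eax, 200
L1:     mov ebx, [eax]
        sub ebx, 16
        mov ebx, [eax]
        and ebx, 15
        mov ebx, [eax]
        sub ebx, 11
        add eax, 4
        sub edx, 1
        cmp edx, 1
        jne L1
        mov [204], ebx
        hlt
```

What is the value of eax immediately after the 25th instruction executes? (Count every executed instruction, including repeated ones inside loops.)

208

after mov ebx, 1: ebx=1
after mov edx, 7: edx=7
after mov eax, 200: eax=200
after mov ebx, [eax]: ebx=M[200]=2
after sub ebx, 16: ebx=2-16=-14
after mov ebx, [eax]: ebx=M[200]=2
after and ebx, 15: ebx=2&15=2
after mov ebx, [eax]: ebx=M[200]=2
after sub ebx, 11: ebx=2-11=-9
after add eax, 4: eax=200+4=204
after sub edx, 1: edx=7-1=6
cmp edx, 1  (cmp 6,1)
jne L1: taken
after mov ebx, [eax]: ebx=M[204]=8
after sub ebx, 16: ebx=8-16=-8
after mov ebx, [eax]: ebx=M[204]=8
after and ebx, 15: ebx=8&15=8
after mov ebx, [eax]: ebx=M[204]=8
after sub ebx, 11: ebx=8-11=-3
after add eax, 4: eax=204+4=208
after sub edx, 1: edx=6-1=5
cmp edx, 1  (cmp 5,1)
jne L1: taken
after mov ebx, [eax]: ebx=M[208]=10
after sub ebx, 16: ebx=10-16=-6
After step 25: eax = 208.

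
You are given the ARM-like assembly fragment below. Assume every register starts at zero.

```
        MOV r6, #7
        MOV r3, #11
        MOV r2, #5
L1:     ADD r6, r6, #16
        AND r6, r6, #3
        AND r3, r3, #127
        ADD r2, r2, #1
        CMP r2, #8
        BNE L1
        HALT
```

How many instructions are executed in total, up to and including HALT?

22

after MOV r6, #7: r6=7
after MOV r3, #11: r3=11
after MOV r2, #5: r2=5
after ADD r6, r6, #16: r6=7+16=23
after AND r6, r6, #3: r6=23&3=3
after AND r3, r3, #127: r3=11&127=11
after ADD r2, r2, #1: r2=5+1=6
CMP r2, #8  (cmp 6,8)
BNE L1: taken
after ADD r6, r6, #16: r6=3+16=19
after AND r6, r6, #3: r6=19&3=3
after AND r3, r3, #127: r3=11&127=11
after ADD r2, r2, #1: r2=6+1=7
CMP r2, #8  (cmp 7,8)
BNE L1: taken
after ADD r6, r6, #16: r6=3+16=19
after AND r6, r6, #3: r6=19&3=3
after AND r3, r3, #127: r3=11&127=11
after ADD r2, r2, #1: r2=7+1=8
CMP r2, #8  (cmp 8,8)
BNE L1: not taken
halt.
Total executed instructions: 22.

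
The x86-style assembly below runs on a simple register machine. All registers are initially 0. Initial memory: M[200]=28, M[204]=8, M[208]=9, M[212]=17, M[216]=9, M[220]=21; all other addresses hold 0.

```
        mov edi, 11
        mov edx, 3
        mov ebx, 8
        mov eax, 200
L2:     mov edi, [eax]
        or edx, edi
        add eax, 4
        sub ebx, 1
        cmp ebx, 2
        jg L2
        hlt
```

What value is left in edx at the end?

edi=11
edx=3
ebx=8
eax=200
edi=M[200]=28
edx=3|28=31
eax=200+4=204
ebx=8-1=7
cmp ebx, 2  (cmp 7,2)
jg L2: taken
edi=M[204]=8
edx=31|8=31
eax=204+4=208
ebx=7-1=6
cmp ebx, 2  (cmp 6,2)
jg L2: taken
edi=M[208]=9
edx=31|9=31
eax=208+4=212
ebx=6-1=5
cmp ebx, 2  (cmp 5,2)
jg L2: taken
edi=M[212]=17
edx=31|17=31
eax=212+4=216
ebx=5-1=4
cmp ebx, 2  (cmp 4,2)
jg L2: taken
edi=M[216]=9
edx=31|9=31
eax=216+4=220
ebx=4-1=3
cmp ebx, 2  (cmp 3,2)
jg L2: taken
edi=M[220]=21
edx=31|21=31
eax=220+4=224
ebx=3-1=2
cmp ebx, 2  (cmp 2,2)
jg L2: not taken
halt.

31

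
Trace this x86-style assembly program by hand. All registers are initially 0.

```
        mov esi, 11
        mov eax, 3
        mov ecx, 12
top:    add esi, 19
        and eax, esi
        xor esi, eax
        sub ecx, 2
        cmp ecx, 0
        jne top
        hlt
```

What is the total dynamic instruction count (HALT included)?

40

after mov esi, 11: esi=11
after mov eax, 3: eax=3
after mov ecx, 12: ecx=12
after add esi, 19: esi=11+19=30
after and eax, esi: eax=3&30=2
after xor esi, eax: esi=30^2=28
after sub ecx, 2: ecx=12-2=10
cmp ecx, 0  (cmp 10,0)
jne top: taken
after add esi, 19: esi=28+19=47
after and eax, esi: eax=2&47=2
after xor esi, eax: esi=47^2=45
after sub ecx, 2: ecx=10-2=8
cmp ecx, 0  (cmp 8,0)
jne top: taken
after add esi, 19: esi=45+19=64
after and eax, esi: eax=2&64=0
after xor esi, eax: esi=64^0=64
after sub ecx, 2: ecx=8-2=6
cmp ecx, 0  (cmp 6,0)
jne top: taken
after add esi, 19: esi=64+19=83
after and eax, esi: eax=0&83=0
after xor esi, eax: esi=83^0=83
after sub ecx, 2: ecx=6-2=4
cmp ecx, 0  (cmp 4,0)
jne top: taken
after add esi, 19: esi=83+19=102
after and eax, esi: eax=0&102=0
after xor esi, eax: esi=102^0=102
after sub ecx, 2: ecx=4-2=2
cmp ecx, 0  (cmp 2,0)
jne top: taken
after add esi, 19: esi=102+19=121
after and eax, esi: eax=0&121=0
after xor esi, eax: esi=121^0=121
after sub ecx, 2: ecx=2-2=0
cmp ecx, 0  (cmp 0,0)
jne top: not taken
halt.
Total executed instructions: 40.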